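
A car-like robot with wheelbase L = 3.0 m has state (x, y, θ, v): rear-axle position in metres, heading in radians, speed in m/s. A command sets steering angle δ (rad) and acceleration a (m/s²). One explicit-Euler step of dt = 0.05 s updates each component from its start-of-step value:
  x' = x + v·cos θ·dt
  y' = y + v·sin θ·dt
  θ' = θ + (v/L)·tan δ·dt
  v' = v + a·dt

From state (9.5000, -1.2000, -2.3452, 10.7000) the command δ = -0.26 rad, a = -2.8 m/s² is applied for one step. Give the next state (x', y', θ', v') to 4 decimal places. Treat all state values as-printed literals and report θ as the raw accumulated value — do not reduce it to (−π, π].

x' = 9.5000 + 10.7000·cos(-2.3452)·0.05 = 9.1259
y' = -1.2000 + 10.7000·sin(-2.3452)·0.05 = -1.5824
θ' = -2.3452 + (10.7000/3.0)·tan(-0.26)·0.05 = -2.3926
v' = 10.7000 − 2.8000·0.05 = 10.5600

(9.1259, -1.5824, -2.3926, 10.5600)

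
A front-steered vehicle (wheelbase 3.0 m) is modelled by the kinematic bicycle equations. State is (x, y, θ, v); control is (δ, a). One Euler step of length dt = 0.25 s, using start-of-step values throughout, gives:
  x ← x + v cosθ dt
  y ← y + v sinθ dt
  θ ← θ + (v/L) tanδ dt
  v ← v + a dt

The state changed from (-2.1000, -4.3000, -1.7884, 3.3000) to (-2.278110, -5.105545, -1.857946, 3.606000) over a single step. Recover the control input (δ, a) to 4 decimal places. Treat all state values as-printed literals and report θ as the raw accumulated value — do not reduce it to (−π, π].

δ = -0.2477, a = 1.2240

a = (v'−v)/dt = (0.306000)/0.25 = 1.2240
Δθ = θ'−θ = -0.069546;  (v·dt/L) = 3.3000·0.25/3.0 = 0.275000
tan δ = Δθ·L/(v·dt) = -0.252895  →  δ = -0.2477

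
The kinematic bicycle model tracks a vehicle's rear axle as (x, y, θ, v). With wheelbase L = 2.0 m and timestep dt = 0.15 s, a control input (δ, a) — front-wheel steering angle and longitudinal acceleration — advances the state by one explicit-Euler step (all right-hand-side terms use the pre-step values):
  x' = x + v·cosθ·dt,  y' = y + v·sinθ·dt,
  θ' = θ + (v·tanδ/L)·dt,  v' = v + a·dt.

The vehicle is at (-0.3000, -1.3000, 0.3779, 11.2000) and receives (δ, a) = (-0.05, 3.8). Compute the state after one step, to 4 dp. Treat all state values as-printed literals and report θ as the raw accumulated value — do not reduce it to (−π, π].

x' = -0.3000 + 11.2000·cos(0.3779)·0.15 = 1.2615
y' = -1.3000 + 11.2000·sin(0.3779)·0.15 = -0.6801
θ' = 0.3779 + (11.2000/2.0)·tan(-0.05)·0.15 = 0.3359
v' = 11.2000 + 3.8000·0.15 = 11.7700

(1.2615, -0.6801, 0.3359, 11.7700)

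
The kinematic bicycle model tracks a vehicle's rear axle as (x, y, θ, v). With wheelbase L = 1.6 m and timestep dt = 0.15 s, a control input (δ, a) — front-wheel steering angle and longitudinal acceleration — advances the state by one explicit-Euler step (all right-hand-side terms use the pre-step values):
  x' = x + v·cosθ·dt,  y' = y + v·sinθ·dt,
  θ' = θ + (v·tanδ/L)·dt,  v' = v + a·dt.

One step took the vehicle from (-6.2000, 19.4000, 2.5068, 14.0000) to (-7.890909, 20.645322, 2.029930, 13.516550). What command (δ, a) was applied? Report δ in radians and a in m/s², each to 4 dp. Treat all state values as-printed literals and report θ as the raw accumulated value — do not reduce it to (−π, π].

δ = -0.3485, a = -3.2230

a = (v'−v)/dt = (-0.483450)/0.15 = -3.2230
Δθ = θ'−θ = -0.476870;  (v·dt/L) = 14.0000·0.15/1.6 = 1.312500
tan δ = Δθ·L/(v·dt) = -0.363330  →  δ = -0.3485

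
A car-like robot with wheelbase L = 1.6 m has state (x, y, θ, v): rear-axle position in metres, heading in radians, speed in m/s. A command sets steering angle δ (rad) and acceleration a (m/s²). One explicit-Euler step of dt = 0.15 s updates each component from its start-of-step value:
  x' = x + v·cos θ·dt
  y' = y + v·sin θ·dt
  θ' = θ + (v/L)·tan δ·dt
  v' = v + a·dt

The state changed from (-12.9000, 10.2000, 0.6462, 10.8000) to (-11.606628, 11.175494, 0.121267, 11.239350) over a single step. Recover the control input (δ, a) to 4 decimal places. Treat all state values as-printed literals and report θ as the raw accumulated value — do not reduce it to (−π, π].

a = (v'−v)/dt = (0.439350)/0.15 = 2.9290
Δθ = θ'−θ = -0.524933;  (v·dt/L) = 10.8000·0.15/1.6 = 1.012500
tan δ = Δθ·L/(v·dt) = -0.518452  →  δ = -0.4783

δ = -0.4783, a = 2.9290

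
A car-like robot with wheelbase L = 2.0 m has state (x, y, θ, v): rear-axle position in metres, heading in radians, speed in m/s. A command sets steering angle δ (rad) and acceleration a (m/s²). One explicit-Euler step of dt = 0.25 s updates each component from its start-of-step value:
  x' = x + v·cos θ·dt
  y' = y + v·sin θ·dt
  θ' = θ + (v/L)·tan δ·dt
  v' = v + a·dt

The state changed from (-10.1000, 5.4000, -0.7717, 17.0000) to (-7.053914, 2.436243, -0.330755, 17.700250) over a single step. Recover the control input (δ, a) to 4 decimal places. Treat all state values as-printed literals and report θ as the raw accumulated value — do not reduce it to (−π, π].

a = (v'−v)/dt = (0.700250)/0.25 = 2.8010
Δθ = θ'−θ = 0.440945;  (v·dt/L) = 17.0000·0.25/2.0 = 2.125000
tan δ = Δθ·L/(v·dt) = 0.207504  →  δ = 0.2046

δ = 0.2046, a = 2.8010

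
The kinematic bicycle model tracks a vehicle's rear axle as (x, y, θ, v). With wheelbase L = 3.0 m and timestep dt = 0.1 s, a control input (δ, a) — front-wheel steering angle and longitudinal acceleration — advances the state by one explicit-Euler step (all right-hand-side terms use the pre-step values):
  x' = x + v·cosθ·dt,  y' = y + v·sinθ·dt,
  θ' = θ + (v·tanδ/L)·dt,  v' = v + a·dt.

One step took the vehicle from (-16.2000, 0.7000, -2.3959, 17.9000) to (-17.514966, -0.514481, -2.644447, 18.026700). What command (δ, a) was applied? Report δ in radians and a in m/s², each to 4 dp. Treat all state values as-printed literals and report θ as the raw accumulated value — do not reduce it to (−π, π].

a = (v'−v)/dt = (0.126700)/0.1 = 1.2670
Δθ = θ'−θ = -0.248547;  (v·dt/L) = 17.9000·0.1/3.0 = 0.596667
tan δ = Δθ·L/(v·dt) = -0.416559  →  δ = -0.3947

δ = -0.3947, a = 1.2670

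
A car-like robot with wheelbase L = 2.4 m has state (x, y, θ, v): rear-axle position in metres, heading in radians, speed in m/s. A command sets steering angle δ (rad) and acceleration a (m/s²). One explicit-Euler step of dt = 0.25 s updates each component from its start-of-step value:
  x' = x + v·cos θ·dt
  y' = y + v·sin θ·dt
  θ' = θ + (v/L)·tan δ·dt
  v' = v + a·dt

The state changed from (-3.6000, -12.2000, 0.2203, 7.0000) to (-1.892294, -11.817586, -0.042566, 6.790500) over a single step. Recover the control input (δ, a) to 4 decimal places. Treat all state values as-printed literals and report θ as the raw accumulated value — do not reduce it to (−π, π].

δ = -0.3460, a = -0.8380

a = (v'−v)/dt = (-0.209500)/0.25 = -0.8380
Δθ = θ'−θ = -0.262866;  (v·dt/L) = 7.0000·0.25/2.4 = 0.729167
tan δ = Δθ·L/(v·dt) = -0.360502  →  δ = -0.3460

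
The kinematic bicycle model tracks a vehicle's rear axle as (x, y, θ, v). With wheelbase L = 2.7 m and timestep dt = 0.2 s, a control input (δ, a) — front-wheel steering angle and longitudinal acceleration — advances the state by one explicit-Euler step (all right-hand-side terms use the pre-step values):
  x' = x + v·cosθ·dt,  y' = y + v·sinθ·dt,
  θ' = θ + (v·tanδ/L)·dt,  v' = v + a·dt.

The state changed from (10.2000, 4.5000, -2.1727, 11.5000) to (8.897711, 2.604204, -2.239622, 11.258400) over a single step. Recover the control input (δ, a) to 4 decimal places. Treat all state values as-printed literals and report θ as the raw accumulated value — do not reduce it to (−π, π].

δ = -0.0784, a = -1.2080

a = (v'−v)/dt = (-0.241600)/0.2 = -1.2080
Δθ = θ'−θ = -0.066922;  (v·dt/L) = 11.5000·0.2/2.7 = 0.851852
tan δ = Δθ·L/(v·dt) = -0.078561  →  δ = -0.0784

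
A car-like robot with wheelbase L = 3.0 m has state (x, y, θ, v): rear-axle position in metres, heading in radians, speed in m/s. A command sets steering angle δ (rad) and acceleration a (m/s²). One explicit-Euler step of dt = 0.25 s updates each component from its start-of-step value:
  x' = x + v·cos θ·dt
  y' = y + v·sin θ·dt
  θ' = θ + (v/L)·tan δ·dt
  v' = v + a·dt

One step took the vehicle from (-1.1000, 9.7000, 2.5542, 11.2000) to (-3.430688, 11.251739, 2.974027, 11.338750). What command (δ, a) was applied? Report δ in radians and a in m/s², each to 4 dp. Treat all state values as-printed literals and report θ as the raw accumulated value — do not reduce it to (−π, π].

a = (v'−v)/dt = (0.138750)/0.25 = 0.5550
Δθ = θ'−θ = 0.419827;  (v·dt/L) = 11.2000·0.25/3.0 = 0.933333
tan δ = Δθ·L/(v·dt) = 0.449815  →  δ = 0.4227

δ = 0.4227, a = 0.5550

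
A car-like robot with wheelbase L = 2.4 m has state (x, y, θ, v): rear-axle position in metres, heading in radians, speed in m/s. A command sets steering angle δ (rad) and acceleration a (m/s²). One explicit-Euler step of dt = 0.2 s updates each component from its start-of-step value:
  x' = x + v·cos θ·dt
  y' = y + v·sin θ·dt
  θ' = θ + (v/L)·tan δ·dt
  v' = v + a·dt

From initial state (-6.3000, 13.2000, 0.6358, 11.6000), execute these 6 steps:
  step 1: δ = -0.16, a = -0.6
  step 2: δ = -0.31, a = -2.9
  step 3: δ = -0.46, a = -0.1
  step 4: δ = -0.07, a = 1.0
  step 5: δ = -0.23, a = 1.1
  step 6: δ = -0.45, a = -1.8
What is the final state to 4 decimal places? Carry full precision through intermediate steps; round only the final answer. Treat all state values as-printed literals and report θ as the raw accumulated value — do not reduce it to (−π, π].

after step 1 (δ=-0.16, a=-0.6): (-4.433335, 14.577666, 0.479800, 11.480000)
after step 2 (δ=-0.31, a=-2.9): (-2.396583, 15.637503, 0.173353, 10.900000)
after step 3 (δ=-0.46, a=-0.1): (-0.249257, 16.013523, -0.276679, 10.880000)
after step 4 (δ=-0.07, a=1.0): (1.843985, 15.419121, -0.340250, 11.080000)
after step 5 (δ=-0.23, a=1.1): (3.932945, 14.679591, -0.556442, 11.300000)
after step 6 (δ=-0.45, a=-1.8): (5.852000, 13.485930, -1.011319, 10.940000)

(5.8520, 13.4859, -1.0113, 10.9400)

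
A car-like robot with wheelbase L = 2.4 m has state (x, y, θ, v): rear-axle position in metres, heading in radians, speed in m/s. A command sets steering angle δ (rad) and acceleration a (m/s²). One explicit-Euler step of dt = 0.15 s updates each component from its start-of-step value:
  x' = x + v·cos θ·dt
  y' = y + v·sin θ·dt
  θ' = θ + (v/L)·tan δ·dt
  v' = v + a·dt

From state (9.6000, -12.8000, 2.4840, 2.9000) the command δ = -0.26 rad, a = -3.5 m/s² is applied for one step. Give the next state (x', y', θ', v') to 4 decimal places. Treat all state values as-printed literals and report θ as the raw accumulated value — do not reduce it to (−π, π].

(9.2557, -12.5341, 2.4358, 2.3750)

x' = 9.6000 + 2.9000·cos(2.4840)·0.15 = 9.2557
y' = -12.8000 + 2.9000·sin(2.4840)·0.15 = -12.5341
θ' = 2.4840 + (2.9000/2.4)·tan(-0.26)·0.15 = 2.4358
v' = 2.9000 − 3.5000·0.15 = 2.3750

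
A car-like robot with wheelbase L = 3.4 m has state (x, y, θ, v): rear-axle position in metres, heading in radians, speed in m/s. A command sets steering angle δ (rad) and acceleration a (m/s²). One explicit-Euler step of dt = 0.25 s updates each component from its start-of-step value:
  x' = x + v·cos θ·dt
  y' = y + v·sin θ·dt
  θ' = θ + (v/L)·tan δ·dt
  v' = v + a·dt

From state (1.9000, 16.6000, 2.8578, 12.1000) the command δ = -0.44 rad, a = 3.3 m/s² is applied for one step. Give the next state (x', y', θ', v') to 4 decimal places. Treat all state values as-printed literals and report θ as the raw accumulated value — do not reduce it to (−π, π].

x' = 1.9000 + 12.1000·cos(2.8578)·0.25 = -1.0040
y' = 16.6000 + 12.1000·sin(2.8578)·0.25 = 17.4470
θ' = 2.8578 + (12.1000/3.4)·tan(-0.44)·0.25 = 2.4389
v' = 12.1000 + 3.3000·0.25 = 12.9250

(-1.0040, 17.4470, 2.4389, 12.9250)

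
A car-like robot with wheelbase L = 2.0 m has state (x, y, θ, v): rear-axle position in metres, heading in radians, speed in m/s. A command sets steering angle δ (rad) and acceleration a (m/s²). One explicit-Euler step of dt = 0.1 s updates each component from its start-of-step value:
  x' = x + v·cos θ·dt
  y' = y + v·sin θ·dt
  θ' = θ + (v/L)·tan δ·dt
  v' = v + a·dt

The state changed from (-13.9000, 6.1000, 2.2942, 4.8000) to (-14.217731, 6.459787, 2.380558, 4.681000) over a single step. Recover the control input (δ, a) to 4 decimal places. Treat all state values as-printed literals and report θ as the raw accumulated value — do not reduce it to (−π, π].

a = (v'−v)/dt = (-0.119000)/0.1 = -1.1900
Δθ = θ'−θ = 0.086358;  (v·dt/L) = 4.8000·0.1/2.0 = 0.240000
tan δ = Δθ·L/(v·dt) = 0.359825  →  δ = 0.3454

δ = 0.3454, a = -1.1900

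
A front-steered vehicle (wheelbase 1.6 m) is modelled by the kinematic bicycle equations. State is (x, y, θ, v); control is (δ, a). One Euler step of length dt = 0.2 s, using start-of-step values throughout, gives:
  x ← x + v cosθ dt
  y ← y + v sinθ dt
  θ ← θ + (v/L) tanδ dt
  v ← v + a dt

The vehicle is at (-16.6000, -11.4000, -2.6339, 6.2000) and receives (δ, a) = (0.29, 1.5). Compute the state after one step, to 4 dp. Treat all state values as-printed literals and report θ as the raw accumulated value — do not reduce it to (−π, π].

x' = -16.6000 + 6.2000·cos(-2.6339)·0.2 = -17.6836
y' = -11.4000 + 6.2000·sin(-2.6339)·0.2 = -12.0028
θ' = -2.6339 + (6.2000/1.6)·tan(0.29)·0.2 = -2.4026
v' = 6.2000 + 1.5000·0.2 = 6.5000

(-17.6836, -12.0028, -2.4026, 6.5000)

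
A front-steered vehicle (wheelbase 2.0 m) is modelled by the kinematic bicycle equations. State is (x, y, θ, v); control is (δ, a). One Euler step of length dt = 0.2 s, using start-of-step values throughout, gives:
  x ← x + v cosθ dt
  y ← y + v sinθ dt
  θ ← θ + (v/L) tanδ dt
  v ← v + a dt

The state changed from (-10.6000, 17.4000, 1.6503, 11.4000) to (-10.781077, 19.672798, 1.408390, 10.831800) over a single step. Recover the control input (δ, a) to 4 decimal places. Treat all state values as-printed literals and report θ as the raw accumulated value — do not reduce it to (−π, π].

δ = -0.2091, a = -2.8410

a = (v'−v)/dt = (-0.568200)/0.2 = -2.8410
Δθ = θ'−θ = -0.241910;  (v·dt/L) = 11.4000·0.2/2.0 = 1.140000
tan δ = Δθ·L/(v·dt) = -0.212202  →  δ = -0.2091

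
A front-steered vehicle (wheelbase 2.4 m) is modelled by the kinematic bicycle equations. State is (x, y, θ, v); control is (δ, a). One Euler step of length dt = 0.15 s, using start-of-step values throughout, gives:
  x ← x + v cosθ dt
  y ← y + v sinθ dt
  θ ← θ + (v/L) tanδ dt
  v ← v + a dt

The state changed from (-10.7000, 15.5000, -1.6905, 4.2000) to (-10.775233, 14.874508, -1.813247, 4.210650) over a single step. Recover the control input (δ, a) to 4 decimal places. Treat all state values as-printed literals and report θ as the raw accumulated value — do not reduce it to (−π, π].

δ = -0.4374, a = 0.0710

a = (v'−v)/dt = (0.010650)/0.15 = 0.0710
Δθ = θ'−θ = -0.122747;  (v·dt/L) = 4.2000·0.15/2.4 = 0.262500
tan δ = Δθ·L/(v·dt) = -0.467608  →  δ = -0.4374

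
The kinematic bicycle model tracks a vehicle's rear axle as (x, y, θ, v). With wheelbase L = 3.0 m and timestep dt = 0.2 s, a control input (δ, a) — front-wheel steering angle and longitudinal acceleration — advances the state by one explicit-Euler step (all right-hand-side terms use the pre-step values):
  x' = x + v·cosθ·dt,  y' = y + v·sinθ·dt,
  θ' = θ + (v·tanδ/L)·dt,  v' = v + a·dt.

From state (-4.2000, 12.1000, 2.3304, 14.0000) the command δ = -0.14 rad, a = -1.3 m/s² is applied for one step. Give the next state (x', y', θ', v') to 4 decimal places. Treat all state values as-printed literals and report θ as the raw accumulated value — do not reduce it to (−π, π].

x' = -4.2000 + 14.0000·cos(2.3304)·0.2 = -6.1282
y' = 12.1000 + 14.0000·sin(2.3304)·0.2 = 14.1303
θ' = 2.3304 + (14.0000/3.0)·tan(-0.14)·0.2 = 2.1989
v' = 14.0000 − 1.3000·0.2 = 13.7400

(-6.1282, 14.1303, 2.1989, 13.7400)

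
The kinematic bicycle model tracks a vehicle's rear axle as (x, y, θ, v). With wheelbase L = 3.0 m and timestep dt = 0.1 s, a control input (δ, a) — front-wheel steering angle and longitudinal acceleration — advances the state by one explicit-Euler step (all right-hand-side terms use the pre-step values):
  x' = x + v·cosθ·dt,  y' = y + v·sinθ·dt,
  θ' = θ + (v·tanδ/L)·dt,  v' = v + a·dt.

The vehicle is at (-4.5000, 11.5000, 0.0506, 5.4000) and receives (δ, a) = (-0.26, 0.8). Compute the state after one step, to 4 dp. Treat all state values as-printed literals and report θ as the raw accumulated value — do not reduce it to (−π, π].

x' = -4.5000 + 5.4000·cos(0.0506)·0.1 = -3.9607
y' = 11.5000 + 5.4000·sin(0.0506)·0.1 = 11.5273
θ' = 0.0506 + (5.4000/3.0)·tan(-0.26)·0.1 = 0.0027
v' = 5.4000 + 0.8000·0.1 = 5.4800

(-3.9607, 11.5273, 0.0027, 5.4800)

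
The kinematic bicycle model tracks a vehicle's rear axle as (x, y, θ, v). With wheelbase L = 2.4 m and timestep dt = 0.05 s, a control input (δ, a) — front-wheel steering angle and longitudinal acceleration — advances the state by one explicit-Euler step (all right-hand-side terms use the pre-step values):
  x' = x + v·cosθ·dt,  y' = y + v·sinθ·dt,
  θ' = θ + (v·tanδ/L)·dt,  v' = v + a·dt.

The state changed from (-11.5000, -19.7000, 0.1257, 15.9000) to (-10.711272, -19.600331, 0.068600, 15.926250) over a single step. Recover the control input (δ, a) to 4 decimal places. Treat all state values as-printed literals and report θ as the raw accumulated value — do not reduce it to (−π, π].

a = (v'−v)/dt = (0.026250)/0.05 = 0.5250
Δθ = θ'−θ = -0.057100;  (v·dt/L) = 15.9000·0.05/2.4 = 0.331250
tan δ = Δθ·L/(v·dt) = -0.172377  →  δ = -0.1707

δ = -0.1707, a = 0.5250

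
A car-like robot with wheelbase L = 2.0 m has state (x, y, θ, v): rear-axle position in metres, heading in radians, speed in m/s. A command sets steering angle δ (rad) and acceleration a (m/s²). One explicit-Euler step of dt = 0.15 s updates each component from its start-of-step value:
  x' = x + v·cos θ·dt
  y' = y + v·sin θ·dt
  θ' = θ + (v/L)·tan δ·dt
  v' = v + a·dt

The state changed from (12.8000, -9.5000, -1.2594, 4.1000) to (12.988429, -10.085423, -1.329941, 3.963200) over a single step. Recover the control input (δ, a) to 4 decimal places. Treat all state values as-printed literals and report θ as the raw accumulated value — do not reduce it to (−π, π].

a = (v'−v)/dt = (-0.136800)/0.15 = -0.9120
Δθ = θ'−θ = -0.070541;  (v·dt/L) = 4.1000·0.15/2.0 = 0.307500
tan δ = Δθ·L/(v·dt) = -0.229402  →  δ = -0.2255

δ = -0.2255, a = -0.9120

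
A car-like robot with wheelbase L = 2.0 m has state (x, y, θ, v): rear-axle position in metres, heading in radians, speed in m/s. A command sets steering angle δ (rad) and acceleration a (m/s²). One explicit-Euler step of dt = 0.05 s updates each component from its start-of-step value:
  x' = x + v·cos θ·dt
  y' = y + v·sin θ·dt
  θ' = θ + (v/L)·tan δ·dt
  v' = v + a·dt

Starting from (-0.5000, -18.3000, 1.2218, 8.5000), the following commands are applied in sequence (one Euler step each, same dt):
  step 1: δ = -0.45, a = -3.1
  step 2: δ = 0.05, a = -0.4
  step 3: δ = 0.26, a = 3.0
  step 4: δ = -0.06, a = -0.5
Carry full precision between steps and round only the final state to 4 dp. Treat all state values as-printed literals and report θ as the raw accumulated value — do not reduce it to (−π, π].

after step 1 (δ=-0.45, a=-3.1): (-0.354669, -17.900621, 1.119151, 8.345000)
after step 2 (δ=0.05, a=-0.4): (-0.172562, -17.525208, 1.129591, 8.325000)
after step 3 (δ=0.26, a=3.0): (0.005189, -17.148819, 1.184956, 8.475000)
after step 4 (δ=-0.06, a=-0.5): (0.164662, -16.756222, 1.172229, 8.450000)

(0.1647, -16.7562, 1.1722, 8.4500)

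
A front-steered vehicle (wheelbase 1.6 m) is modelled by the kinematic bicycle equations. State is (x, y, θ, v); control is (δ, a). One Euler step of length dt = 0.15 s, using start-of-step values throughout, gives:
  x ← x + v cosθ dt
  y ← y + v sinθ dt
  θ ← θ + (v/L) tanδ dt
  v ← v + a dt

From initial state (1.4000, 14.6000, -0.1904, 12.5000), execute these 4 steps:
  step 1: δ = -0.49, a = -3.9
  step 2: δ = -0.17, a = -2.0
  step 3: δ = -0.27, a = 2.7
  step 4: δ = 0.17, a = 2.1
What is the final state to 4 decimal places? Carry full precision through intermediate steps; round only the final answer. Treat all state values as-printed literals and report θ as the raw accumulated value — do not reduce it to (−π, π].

(5.8645, 9.7298, -1.1151, 12.3350)

after step 1 (δ=-0.49, a=-3.9): (3.241116, 14.245153, -0.815464, 11.915000)
after step 2 (δ=-0.17, a=-2.0): (4.466331, 12.943957, -1.007210, 11.615000)
after step 3 (δ=-0.27, a=2.7): (5.397077, 11.471155, -1.308574, 12.020000)
after step 4 (δ=0.17, a=2.1): (5.864465, 9.729788, -1.115138, 12.335000)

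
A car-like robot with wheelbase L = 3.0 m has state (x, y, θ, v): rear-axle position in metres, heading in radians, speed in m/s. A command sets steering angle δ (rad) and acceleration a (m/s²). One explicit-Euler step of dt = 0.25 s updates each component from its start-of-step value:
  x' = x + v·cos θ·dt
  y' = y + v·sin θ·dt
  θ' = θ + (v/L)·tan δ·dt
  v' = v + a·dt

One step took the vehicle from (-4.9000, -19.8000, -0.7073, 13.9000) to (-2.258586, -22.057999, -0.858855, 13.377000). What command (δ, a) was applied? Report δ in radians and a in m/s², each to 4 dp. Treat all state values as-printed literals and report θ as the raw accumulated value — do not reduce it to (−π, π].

δ = -0.1301, a = -2.0920

a = (v'−v)/dt = (-0.523000)/0.25 = -2.0920
Δθ = θ'−θ = -0.151555;  (v·dt/L) = 13.9000·0.25/3.0 = 1.158333
tan δ = Δθ·L/(v·dt) = -0.130839  →  δ = -0.1301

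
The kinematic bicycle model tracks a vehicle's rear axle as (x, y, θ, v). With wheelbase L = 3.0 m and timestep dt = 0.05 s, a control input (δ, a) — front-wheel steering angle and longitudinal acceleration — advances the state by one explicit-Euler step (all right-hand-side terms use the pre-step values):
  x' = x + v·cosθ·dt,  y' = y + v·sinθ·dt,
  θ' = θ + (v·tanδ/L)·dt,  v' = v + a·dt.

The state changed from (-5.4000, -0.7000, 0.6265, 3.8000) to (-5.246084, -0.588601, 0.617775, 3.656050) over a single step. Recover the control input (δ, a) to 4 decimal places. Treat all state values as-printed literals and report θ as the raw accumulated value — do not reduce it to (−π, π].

δ = -0.1369, a = -2.8790

a = (v'−v)/dt = (-0.143950)/0.05 = -2.8790
Δθ = θ'−θ = -0.008725;  (v·dt/L) = 3.8000·0.05/3.0 = 0.063333
tan δ = Δθ·L/(v·dt) = -0.137763  →  δ = -0.1369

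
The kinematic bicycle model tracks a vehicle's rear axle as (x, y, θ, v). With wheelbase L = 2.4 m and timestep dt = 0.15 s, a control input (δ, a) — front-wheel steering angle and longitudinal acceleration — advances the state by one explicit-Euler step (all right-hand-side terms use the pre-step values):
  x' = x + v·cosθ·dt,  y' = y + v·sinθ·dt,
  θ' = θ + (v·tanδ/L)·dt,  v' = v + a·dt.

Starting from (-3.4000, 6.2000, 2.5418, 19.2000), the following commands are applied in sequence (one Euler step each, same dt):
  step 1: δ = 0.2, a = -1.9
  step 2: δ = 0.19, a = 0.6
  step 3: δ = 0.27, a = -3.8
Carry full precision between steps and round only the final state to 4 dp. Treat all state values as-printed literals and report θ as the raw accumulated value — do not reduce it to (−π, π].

(-11.2631, 9.1832, 3.3411, 18.4350)

after step 1 (δ=0.2, a=-1.9): (-5.777304, 7.825677, 2.785052, 18.915000)
after step 2 (δ=0.19, a=0.6): (-8.436119, 8.815976, 3.012410, 19.005000)
after step 3 (δ=0.27, a=-3.8): (-11.263115, 9.183219, 3.341147, 18.435000)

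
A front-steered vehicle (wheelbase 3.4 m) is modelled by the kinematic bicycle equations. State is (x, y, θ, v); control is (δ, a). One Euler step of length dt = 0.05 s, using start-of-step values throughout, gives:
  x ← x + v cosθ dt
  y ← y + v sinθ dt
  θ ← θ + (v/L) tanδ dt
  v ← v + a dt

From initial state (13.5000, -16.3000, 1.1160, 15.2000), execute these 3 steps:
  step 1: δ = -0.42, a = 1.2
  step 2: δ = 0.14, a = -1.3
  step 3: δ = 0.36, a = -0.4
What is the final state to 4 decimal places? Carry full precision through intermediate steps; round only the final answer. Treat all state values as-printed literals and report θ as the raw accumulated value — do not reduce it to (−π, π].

after step 1 (δ=-0.42, a=1.2): (13.833852, -15.617254, 1.016178, 15.260000)
after step 2 (δ=0.14, a=-1.3): (14.235663, -14.968626, 1.047802, 15.195000)
after step 3 (δ=0.36, a=-0.4): (14.615140, -14.310434, 1.131912, 15.175000)

(14.6151, -14.3104, 1.1319, 15.1750)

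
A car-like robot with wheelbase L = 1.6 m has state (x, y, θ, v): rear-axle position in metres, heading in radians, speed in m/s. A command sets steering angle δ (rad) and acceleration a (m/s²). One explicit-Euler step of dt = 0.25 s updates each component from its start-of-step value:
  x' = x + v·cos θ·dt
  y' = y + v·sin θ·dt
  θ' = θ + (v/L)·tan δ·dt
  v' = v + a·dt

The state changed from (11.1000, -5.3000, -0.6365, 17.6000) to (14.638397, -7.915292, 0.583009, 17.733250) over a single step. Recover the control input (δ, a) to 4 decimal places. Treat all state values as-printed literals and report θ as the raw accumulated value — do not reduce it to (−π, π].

δ = 0.4174, a = 0.5330

a = (v'−v)/dt = (0.133250)/0.25 = 0.5330
Δθ = θ'−θ = 1.219509;  (v·dt/L) = 17.6000·0.25/1.6 = 2.750000
tan δ = Δθ·L/(v·dt) = 0.443458  →  δ = 0.4174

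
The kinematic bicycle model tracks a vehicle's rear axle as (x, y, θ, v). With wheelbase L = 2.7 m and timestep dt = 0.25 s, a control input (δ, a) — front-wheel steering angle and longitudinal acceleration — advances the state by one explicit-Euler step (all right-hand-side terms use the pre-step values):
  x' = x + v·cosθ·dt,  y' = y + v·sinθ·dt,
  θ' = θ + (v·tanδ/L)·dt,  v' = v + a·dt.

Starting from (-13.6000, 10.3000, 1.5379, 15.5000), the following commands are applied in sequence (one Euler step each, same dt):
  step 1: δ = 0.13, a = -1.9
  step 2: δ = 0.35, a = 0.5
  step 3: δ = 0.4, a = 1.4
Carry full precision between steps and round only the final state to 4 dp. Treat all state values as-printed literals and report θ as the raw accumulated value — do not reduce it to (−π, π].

after step 1 (δ=0.13, a=-1.9): (-13.472550, 14.172903, 1.725532, 15.025000)
after step 2 (δ=0.35, a=0.5): (-14.051460, 17.884275, 2.233361, 15.150000)
after step 3 (δ=0.4, a=1.4): (-16.381307, 20.870404, 2.826446, 15.500000)

(-16.3813, 20.8704, 2.8264, 15.5000)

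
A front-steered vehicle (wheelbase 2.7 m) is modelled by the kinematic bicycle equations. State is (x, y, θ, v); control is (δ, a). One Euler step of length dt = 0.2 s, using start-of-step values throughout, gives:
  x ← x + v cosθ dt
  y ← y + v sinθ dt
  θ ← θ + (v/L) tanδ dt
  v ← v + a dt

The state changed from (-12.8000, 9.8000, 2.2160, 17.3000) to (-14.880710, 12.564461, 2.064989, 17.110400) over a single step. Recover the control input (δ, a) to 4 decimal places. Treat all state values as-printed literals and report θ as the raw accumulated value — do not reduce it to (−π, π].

a = (v'−v)/dt = (-0.189600)/0.2 = -0.9480
Δθ = θ'−θ = -0.151011;  (v·dt/L) = 17.3000·0.2/2.7 = 1.281481
tan δ = Δθ·L/(v·dt) = -0.117841  →  δ = -0.1173

δ = -0.1173, a = -0.9480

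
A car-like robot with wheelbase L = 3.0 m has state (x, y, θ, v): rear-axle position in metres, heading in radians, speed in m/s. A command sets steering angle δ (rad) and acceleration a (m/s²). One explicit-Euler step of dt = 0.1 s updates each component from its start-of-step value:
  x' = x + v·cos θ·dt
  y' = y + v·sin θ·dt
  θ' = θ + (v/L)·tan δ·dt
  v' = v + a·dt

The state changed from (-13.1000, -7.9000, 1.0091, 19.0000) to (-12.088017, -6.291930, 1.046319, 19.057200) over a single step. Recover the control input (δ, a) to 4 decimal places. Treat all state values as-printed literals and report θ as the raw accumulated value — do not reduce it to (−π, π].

δ = 0.0587, a = 0.5720

a = (v'−v)/dt = (0.057200)/0.1 = 0.5720
Δθ = θ'−θ = 0.037219;  (v·dt/L) = 19.0000·0.1/3.0 = 0.633333
tan δ = Δθ·L/(v·dt) = 0.058767  →  δ = 0.0587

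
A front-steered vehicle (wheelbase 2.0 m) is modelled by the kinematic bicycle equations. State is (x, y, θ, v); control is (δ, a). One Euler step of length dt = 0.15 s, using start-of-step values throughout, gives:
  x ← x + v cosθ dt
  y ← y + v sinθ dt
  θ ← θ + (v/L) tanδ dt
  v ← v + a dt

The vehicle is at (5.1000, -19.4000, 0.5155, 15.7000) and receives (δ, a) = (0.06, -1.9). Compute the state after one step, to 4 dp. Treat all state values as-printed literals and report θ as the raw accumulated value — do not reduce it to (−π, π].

(7.1490, -18.2391, 0.5862, 15.4150)

x' = 5.1000 + 15.7000·cos(0.5155)·0.15 = 7.1490
y' = -19.4000 + 15.7000·sin(0.5155)·0.15 = -18.2391
θ' = 0.5155 + (15.7000/2.0)·tan(0.06)·0.15 = 0.5862
v' = 15.7000 − 1.9000·0.15 = 15.4150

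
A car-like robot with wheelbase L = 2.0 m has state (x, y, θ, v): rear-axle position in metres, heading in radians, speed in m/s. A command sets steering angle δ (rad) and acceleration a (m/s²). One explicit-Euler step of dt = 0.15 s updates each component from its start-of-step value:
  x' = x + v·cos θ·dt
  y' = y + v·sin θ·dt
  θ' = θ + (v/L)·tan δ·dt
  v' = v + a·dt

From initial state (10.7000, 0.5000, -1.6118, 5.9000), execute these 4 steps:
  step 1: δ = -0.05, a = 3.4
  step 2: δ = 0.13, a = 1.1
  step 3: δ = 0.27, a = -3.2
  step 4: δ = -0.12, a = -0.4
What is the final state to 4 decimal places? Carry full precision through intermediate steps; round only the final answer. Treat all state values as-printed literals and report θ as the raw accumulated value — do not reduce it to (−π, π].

(10.7269, -3.2359, -1.4897, 6.0350)

after step 1 (δ=-0.05, a=3.4): (10.663722, -0.384256, -1.633943, 6.410000)
after step 2 (δ=0.13, a=1.1): (10.603046, -1.343840, -1.571091, 6.575000)
after step 3 (δ=0.27, a=-3.2): (10.602755, -2.330090, -1.434615, 6.095000)
after step 4 (δ=-0.12, a=-0.4): (10.726874, -3.235875, -1.489735, 6.035000)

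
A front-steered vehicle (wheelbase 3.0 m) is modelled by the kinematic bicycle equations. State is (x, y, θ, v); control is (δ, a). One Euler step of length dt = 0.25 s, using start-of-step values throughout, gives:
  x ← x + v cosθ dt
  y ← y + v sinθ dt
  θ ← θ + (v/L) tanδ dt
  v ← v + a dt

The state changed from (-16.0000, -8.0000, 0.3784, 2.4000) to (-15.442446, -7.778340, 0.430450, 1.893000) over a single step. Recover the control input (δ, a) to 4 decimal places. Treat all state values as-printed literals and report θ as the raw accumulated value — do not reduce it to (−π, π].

a = (v'−v)/dt = (-0.507000)/0.25 = -2.0280
Δθ = θ'−θ = 0.052050;  (v·dt/L) = 2.4000·0.25/3.0 = 0.200000
tan δ = Δθ·L/(v·dt) = 0.260250  →  δ = 0.2546

δ = 0.2546, a = -2.0280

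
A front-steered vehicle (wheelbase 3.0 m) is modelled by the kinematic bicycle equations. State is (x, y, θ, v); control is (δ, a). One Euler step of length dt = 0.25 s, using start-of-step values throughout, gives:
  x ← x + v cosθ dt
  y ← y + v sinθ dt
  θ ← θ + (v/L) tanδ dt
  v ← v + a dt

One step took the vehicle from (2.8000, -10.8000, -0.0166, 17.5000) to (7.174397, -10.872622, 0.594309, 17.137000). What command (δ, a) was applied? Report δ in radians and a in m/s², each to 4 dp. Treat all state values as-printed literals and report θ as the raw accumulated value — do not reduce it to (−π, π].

a = (v'−v)/dt = (-0.363000)/0.25 = -1.4520
Δθ = θ'−θ = 0.610909;  (v·dt/L) = 17.5000·0.25/3.0 = 1.458333
tan δ = Δθ·L/(v·dt) = 0.418909  →  δ = 0.3967

δ = 0.3967, a = -1.4520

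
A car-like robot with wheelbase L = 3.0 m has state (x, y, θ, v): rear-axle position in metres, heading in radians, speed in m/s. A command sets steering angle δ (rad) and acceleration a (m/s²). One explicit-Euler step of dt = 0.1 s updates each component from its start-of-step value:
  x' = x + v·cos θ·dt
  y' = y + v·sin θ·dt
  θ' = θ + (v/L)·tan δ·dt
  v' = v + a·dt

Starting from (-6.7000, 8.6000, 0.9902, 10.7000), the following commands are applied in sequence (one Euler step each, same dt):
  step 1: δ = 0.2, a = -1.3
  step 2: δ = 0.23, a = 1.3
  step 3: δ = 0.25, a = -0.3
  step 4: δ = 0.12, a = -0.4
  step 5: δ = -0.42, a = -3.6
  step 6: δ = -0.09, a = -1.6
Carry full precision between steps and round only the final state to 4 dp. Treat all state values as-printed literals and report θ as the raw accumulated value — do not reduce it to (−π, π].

(-4.0535, 14.3430, 1.0898, 10.1100)

after step 1 (δ=0.2, a=-1.3): (-6.113081, 9.494665, 1.062500, 10.570000)
after step 2 (δ=0.23, a=1.3): (-5.598650, 10.418034, 1.144996, 10.700000)
after step 3 (δ=0.25, a=-0.3): (-5.156687, 11.392492, 1.236068, 10.670000)
after step 4 (δ=0.12, a=-0.4): (-4.806164, 12.400273, 1.278954, 10.630000)
after step 5 (δ=-0.42, a=-3.6): (-4.500321, 13.418325, 1.120719, 10.270000)
after step 6 (δ=-0.09, a=-1.6): (-4.053540, 14.343049, 1.089825, 10.110000)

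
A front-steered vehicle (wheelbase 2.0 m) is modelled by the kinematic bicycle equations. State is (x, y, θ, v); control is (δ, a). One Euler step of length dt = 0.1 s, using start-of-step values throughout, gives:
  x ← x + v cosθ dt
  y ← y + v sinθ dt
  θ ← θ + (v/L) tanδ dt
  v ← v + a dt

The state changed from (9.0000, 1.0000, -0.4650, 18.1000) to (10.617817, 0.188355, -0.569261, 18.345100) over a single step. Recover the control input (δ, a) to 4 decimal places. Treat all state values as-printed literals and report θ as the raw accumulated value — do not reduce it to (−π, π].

a = (v'−v)/dt = (0.245100)/0.1 = 2.4510
Δθ = θ'−θ = -0.104261;  (v·dt/L) = 18.1000·0.1/2.0 = 0.905000
tan δ = Δθ·L/(v·dt) = -0.115206  →  δ = -0.1147

δ = -0.1147, a = 2.4510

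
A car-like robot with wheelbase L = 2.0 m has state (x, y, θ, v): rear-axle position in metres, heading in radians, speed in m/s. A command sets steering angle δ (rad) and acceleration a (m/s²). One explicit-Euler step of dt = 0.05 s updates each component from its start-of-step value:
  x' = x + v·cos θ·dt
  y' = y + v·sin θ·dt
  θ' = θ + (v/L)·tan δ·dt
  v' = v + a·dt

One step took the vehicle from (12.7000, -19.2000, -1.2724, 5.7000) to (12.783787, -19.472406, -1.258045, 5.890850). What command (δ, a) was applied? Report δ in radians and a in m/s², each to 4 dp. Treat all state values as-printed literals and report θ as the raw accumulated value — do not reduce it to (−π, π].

a = (v'−v)/dt = (0.190850)/0.05 = 3.8170
Δθ = θ'−θ = 0.014355;  (v·dt/L) = 5.7000·0.05/2.0 = 0.142500
tan δ = Δθ·L/(v·dt) = 0.100737  →  δ = 0.1004

δ = 0.1004, a = 3.8170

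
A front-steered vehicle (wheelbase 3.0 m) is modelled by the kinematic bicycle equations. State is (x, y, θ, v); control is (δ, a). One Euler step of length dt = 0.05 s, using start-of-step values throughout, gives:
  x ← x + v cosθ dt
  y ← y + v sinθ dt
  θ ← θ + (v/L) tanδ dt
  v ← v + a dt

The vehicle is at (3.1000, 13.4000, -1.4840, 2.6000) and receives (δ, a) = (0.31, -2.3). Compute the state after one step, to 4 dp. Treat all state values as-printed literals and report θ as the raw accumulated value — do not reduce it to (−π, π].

x' = 3.1000 + 2.6000·cos(-1.4840)·0.05 = 3.1113
y' = 13.4000 + 2.6000·sin(-1.4840)·0.05 = 13.2705
θ' = -1.4840 + (2.6000/3.0)·tan(0.31)·0.05 = -1.4701
v' = 2.6000 − 2.3000·0.05 = 2.4850

(3.1113, 13.2705, -1.4701, 2.4850)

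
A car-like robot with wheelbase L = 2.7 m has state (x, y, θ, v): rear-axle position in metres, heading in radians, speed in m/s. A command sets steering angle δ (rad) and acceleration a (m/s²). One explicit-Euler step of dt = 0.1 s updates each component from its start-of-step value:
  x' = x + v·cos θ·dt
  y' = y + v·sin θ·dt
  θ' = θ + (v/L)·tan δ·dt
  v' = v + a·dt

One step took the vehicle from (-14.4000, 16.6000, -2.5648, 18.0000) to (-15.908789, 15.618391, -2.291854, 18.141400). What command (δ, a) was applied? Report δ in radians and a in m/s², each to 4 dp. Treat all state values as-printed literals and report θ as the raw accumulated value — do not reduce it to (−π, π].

δ = 0.3886, a = 1.4140

a = (v'−v)/dt = (0.141400)/0.1 = 1.4140
Δθ = θ'−θ = 0.272946;  (v·dt/L) = 18.0000·0.1/2.7 = 0.666667
tan δ = Δθ·L/(v·dt) = 0.409419  →  δ = 0.3886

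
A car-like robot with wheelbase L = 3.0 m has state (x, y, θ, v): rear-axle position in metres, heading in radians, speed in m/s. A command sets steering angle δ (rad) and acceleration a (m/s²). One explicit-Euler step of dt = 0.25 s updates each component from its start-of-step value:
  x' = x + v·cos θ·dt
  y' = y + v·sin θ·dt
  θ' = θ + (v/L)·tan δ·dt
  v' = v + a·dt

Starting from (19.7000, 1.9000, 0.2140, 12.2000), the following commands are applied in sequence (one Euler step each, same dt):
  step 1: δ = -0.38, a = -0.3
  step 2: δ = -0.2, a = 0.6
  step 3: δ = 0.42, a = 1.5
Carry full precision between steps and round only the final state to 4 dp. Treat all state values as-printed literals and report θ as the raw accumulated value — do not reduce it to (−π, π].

(28.4861, 0.7829, 0.0599, 12.6500)

after step 1 (δ=-0.38, a=-0.3): (22.680427, 2.547730, -0.192070, 12.125000)
after step 2 (δ=-0.2, a=0.6): (25.655936, 1.969092, -0.396891, 12.275000)
after step 3 (δ=0.42, a=1.5): (28.486144, 0.782857, 0.059915, 12.650000)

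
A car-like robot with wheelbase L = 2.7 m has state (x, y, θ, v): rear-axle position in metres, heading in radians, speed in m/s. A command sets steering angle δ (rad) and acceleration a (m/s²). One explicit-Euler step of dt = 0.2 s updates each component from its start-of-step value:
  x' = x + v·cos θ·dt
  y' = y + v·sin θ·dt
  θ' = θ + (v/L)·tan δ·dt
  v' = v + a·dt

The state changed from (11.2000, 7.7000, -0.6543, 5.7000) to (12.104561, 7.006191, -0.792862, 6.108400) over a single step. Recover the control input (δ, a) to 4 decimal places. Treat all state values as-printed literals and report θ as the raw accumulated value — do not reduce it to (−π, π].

a = (v'−v)/dt = (0.408400)/0.2 = 2.0420
Δθ = θ'−θ = -0.138562;  (v·dt/L) = 5.7000·0.2/2.7 = 0.422222
tan δ = Δθ·L/(v·dt) = -0.328173  →  δ = -0.3171

δ = -0.3171, a = 2.0420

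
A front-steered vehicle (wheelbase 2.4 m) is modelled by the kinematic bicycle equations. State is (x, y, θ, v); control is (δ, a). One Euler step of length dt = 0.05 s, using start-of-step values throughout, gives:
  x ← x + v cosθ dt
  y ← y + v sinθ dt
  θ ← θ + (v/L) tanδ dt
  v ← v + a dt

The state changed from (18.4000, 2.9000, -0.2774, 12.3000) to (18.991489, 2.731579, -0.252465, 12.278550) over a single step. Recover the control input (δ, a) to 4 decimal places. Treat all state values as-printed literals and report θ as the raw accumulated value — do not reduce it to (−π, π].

δ = 0.0970, a = -0.4290

a = (v'−v)/dt = (-0.021450)/0.05 = -0.4290
Δθ = θ'−θ = 0.024935;  (v·dt/L) = 12.3000·0.05/2.4 = 0.256250
tan δ = Δθ·L/(v·dt) = 0.097307  →  δ = 0.0970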